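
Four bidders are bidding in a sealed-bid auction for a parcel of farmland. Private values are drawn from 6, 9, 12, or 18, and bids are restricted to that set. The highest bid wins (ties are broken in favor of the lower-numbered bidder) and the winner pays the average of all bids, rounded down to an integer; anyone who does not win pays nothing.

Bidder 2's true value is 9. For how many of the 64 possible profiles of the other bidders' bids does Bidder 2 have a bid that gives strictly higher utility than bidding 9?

Others bid (9, 6, 6): truth gives 0; bid 12 gives 1 > 0. Violating.
Others bid (6, 6, 6): truth gives 3; no alternative beats it.
Others bid (6, 6, 9): truth gives 2; no alternative beats it.
(Checking all 64 profiles: 1 has a profitable deviation, 63 do not.)

1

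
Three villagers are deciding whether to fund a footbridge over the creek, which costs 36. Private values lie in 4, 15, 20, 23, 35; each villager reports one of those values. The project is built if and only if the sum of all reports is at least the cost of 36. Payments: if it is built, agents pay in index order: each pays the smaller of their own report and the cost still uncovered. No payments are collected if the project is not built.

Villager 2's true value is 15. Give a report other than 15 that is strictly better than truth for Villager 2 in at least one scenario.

4

Suppose Villager 1 reports 4 and Villager 3 reports 35.
Report 15: project built, pays 15, utility 15 - 15 = 0.
Report 4: project built, pays 4, utility 15 - 4 = 11.
So reporting 4 beats truth here (11 > 0).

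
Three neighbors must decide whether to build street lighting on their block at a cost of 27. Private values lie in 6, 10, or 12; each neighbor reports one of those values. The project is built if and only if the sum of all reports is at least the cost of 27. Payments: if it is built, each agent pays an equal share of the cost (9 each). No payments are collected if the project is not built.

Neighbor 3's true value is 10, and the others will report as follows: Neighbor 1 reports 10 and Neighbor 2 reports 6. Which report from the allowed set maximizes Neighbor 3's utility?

Report 6: project not built, utility 0.
Report 10: project not built, utility 0.
Report 12: project built, pays 9, utility 10 - 9 = 1.
The best choice is 12 with utility 1.

12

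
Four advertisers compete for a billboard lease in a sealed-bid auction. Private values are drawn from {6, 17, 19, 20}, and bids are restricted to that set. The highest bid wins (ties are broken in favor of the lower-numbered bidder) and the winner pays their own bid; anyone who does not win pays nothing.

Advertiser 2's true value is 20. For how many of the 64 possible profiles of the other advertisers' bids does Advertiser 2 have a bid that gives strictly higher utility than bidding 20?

18

Others bid (6, 6, 6): truth gives 0; bid 17 gives 3 > 0. Violating.
Others bid (6, 6, 17): truth gives 0; bid 17 gives 3 > 0. Violating.
Others bid (6, 6, 19): truth gives 0; bid 19 gives 1 > 0. Violating.
Others bid (6, 17, 6): truth gives 0; bid 17 gives 3 > 0. Violating.
Others bid (6, 6, 20): truth gives 0; no alternative beats it.
Others bid (6, 17, 20): truth gives 0; no alternative beats it.
(Checking all 64 profiles: 18 have a profitable deviation, 46 do not.)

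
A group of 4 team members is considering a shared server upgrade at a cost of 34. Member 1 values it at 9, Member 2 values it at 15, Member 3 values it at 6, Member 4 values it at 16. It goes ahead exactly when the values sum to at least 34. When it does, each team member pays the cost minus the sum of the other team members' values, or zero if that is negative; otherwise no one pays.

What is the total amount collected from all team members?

Total value 46 ≥ cost 34, so it is built.
Member 1: others sum to 37; max(0, 34 - 37) = 0.
Member 2: others sum to 31; max(0, 34 - 31) = 3.
Member 3: others sum to 40; max(0, 34 - 40) = 0.
Member 4: others sum to 30; max(0, 34 - 30) = 4.
Total collected = 0 + 3 + 0 + 4 = 7.

7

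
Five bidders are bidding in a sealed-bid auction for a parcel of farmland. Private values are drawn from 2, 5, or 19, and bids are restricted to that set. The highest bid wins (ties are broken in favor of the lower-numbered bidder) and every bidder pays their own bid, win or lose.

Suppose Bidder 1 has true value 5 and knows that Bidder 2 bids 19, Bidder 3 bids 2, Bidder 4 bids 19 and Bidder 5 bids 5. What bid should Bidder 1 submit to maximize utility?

Bid 2: loses but pays 2, utility -2.
Bid 5: loses but pays 5, utility -5.
Bid 19: wins, pays 19, utility 5 - 19 = -14.
The best choice is 2 with utility -2.

2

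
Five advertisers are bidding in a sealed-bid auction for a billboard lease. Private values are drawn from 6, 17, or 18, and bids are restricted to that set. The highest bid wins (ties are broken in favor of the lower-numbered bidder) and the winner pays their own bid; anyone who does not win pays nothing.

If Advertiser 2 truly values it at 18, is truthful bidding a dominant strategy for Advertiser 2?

Consider the case where Advertiser 1 bids 6, Advertiser 3 bids 6, Advertiser 4 bids 6 and Advertiser 5 bids 6.
Truthful bid 18: wins, pays 18, utility 18 - 18 = 0.
Bid 17 instead: wins, pays 17, utility 18 - 17 = 1.
Since 1 > 0, bidding 17 is strictly better here, so truthful bidding is not dominant.

No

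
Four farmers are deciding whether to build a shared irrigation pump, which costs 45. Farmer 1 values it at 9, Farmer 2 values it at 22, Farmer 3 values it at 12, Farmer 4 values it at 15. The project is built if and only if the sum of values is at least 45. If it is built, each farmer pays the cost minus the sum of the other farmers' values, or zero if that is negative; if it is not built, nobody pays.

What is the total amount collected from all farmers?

Total value 58 ≥ cost 45, so it is built.
Farmer 1: others sum to 49; max(0, 45 - 49) = 0.
Farmer 2: others sum to 36; max(0, 45 - 36) = 9.
Farmer 3: others sum to 46; max(0, 45 - 46) = 0.
Farmer 4: others sum to 43; max(0, 45 - 43) = 2.
Total collected = 0 + 9 + 0 + 2 = 11.

11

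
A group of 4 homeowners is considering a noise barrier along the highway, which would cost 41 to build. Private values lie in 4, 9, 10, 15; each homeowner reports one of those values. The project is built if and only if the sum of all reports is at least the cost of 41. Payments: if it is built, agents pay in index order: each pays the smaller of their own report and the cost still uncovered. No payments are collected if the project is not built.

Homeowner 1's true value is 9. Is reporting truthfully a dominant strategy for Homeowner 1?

Consider the case where Homeowner 2 reports 9, Homeowner 3 reports 15 and Homeowner 4 reports 15.
Truthful report 9: project built, pays 9, utility 9 - 9 = 0.
Report 4 instead: project built, pays 4, utility 9 - 4 = 5.
Since 5 > 0, reporting 4 is strictly better here, so truthful reporting is not dominant.

No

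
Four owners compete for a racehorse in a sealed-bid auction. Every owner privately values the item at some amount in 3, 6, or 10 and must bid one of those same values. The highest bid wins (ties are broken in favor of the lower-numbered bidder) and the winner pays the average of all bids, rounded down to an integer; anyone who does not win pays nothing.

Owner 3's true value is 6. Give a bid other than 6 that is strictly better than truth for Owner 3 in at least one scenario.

Suppose Owner 1 bids 3, Owner 2 bids 6 and Owner 4 bids 3.
Bid 6: loses, pays 0, utility 0.
Bid 10: wins, pays 5, utility 6 - 5 = 1.
So bidding 10 beats truth here (1 > 0).

10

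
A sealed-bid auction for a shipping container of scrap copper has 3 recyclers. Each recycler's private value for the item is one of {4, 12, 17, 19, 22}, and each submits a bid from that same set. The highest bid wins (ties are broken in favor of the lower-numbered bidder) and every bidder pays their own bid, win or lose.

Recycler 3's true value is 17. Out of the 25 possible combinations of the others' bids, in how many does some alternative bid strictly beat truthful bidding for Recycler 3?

Others bid (4, 4): truth gives 0; bid 12 gives 5 > 0. Violating.
Others bid (4, 17): truth gives -17; bid 19 gives -2 > -17. Violating.
Others bid (4, 19): truth gives -17; bid 4 gives -4 > -17. Violating.
Others bid (4, 22): truth gives -17; bid 4 gives -4 > -17. Violating.
Others bid (4, 12): truth gives 0; no alternative beats it.
Others bid (12, 4): truth gives 0; no alternative beats it.
(Checking all 25 profiles: 22 have a profitable deviation, 3 do not.)

22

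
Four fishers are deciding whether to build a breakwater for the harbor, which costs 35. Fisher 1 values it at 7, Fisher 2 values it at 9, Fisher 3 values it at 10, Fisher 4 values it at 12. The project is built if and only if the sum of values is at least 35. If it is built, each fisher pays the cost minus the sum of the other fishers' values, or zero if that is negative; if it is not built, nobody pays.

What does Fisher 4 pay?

Total value 38 ≥ cost 35, so the project is built.
The other fishers' values sum to 26.
Cost minus that sum is 35 - 26 = 9.

9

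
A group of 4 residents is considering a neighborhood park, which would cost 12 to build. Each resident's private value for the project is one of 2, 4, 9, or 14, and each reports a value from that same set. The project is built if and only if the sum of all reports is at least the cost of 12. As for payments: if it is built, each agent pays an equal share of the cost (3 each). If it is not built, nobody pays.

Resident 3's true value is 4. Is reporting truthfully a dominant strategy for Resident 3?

Consider the case where Resident 1 reports 2, Resident 2 reports 2 and Resident 4 reports 2.
Truthful report 4: project not built, utility 0.
Report 9 instead: project built, pays 3, utility 4 - 3 = 1.
Since 1 > 0, reporting 9 is strictly better here, so truthful reporting is not dominant.

No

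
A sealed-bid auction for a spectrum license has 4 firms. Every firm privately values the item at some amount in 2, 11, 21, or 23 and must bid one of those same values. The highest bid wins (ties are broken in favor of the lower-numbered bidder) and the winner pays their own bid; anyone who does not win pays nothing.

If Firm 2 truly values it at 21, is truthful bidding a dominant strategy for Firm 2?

Consider the case where Firm 1 bids 2, Firm 3 bids 2 and Firm 4 bids 2.
Truthful bid 21: wins, pays 21, utility 21 - 21 = 0.
Bid 11 instead: wins, pays 11, utility 21 - 11 = 10.
Since 10 > 0, bidding 11 is strictly better here, so truthful bidding is not dominant.

No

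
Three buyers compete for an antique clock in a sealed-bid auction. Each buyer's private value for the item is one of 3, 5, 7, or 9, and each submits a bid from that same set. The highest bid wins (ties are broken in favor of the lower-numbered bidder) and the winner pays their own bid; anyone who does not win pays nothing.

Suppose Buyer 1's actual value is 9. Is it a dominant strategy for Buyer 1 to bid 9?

Consider the case where Buyer 2 bids 3 and Buyer 3 bids 3.
Truthful bid 9: wins, pays 9, utility 9 - 9 = 0.
Bid 3 instead: wins, pays 3, utility 9 - 3 = 6.
Since 6 > 0, bidding 3 is strictly better here, so truthful bidding is not dominant.

No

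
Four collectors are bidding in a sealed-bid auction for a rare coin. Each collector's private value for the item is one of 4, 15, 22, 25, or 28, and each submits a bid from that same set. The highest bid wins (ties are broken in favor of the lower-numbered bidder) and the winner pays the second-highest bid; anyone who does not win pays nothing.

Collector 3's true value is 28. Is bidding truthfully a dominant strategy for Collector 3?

Check each profile of the others' bids and compare truth against every alternative bid.
Others bid (4, 25, 4): truth gives 3, best alternative gives 0.
Others bid (4, 25, 15): truth gives 3, best alternative gives 0.
Others bid (4, 25, 22): truth gives 3, best alternative gives 0.
Others bid (4, 25, 25): truth gives 3, best alternative gives 0.
Others bid (15, 25, 4): truth gives 3, best alternative gives 0.
Others bid (15, 25, 15): truth gives 3, best alternative gives 0.
(Remaining 119 profiles checked similarly; truth is weakly best in each.)
In every case the truthful bid is at least as good as any alternative, so it is a dominant strategy.

Yes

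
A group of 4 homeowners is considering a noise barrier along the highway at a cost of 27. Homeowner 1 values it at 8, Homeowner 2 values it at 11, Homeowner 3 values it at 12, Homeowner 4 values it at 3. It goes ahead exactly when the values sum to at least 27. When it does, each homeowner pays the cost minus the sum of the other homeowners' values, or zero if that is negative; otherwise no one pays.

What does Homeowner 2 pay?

4

Total value 34 ≥ cost 27, so the project is built.
The other homeowners' values sum to 23.
Cost minus that sum is 27 - 23 = 4.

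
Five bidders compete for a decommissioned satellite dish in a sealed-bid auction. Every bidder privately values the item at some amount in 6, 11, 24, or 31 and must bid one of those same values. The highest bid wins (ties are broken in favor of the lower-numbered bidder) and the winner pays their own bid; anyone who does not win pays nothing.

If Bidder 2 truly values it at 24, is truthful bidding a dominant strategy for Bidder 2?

Consider the case where Bidder 1 bids 6, Bidder 3 bids 6, Bidder 4 bids 6 and Bidder 5 bids 6.
Truthful bid 24: wins, pays 24, utility 24 - 24 = 0.
Bid 11 instead: wins, pays 11, utility 24 - 11 = 13.
Since 13 > 0, bidding 11 is strictly better here, so truthful bidding is not dominant.

No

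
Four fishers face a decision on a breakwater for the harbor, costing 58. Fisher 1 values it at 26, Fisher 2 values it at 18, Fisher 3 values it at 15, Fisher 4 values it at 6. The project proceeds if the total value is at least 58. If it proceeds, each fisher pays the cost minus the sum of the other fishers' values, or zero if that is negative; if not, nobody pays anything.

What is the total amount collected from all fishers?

38

Total value 65 ≥ cost 58, so it is built.
Fisher 1: others sum to 39; max(0, 58 - 39) = 19.
Fisher 2: others sum to 47; max(0, 58 - 47) = 11.
Fisher 3: others sum to 50; max(0, 58 - 50) = 8.
Fisher 4: others sum to 59; max(0, 58 - 59) = 0.
Total collected = 19 + 11 + 8 + 0 = 38.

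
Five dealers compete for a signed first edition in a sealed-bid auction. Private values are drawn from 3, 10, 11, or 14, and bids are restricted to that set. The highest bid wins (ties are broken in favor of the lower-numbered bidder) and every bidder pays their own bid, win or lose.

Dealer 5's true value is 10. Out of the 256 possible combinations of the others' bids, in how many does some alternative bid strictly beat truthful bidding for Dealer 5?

Others bid (3, 3, 3, 10): truth gives -10; bid 11 gives -1 > -10. Violating.
Others bid (3, 3, 3, 11): truth gives -10; bid 3 gives -3 > -10. Violating.
Others bid (3, 3, 3, 14): truth gives -10; bid 3 gives -3 > -10. Violating.
Others bid (3, 3, 10, 3): truth gives -10; bid 11 gives -1 > -10. Violating.
Others bid (3, 3, 3, 3): truth gives 0; no alternative beats it.
(Checking all 256 profiles: 255 have a profitable deviation, 1 does not.)

255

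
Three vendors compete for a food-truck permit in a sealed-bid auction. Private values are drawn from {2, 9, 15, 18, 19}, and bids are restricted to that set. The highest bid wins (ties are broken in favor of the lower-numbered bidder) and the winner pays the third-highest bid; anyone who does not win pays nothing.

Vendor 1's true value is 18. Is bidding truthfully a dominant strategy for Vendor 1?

No

Consider the case where Vendor 2 bids 2 and Vendor 3 bids 19.
Truthful bid 18: loses, pays 0, utility 0.
Bid 19 instead: wins, pays 2, utility 18 - 2 = 16.
Since 16 > 0, bidding 19 is strictly better here, so truthful bidding is not dominant.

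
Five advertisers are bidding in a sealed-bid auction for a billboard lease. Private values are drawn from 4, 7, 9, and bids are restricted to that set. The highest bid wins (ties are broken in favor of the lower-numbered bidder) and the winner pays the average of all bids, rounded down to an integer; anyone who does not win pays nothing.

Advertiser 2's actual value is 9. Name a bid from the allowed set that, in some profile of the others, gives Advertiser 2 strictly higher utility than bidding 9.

7

Suppose Advertiser 1 bids 4, Advertiser 3 bids 4, Advertiser 4 bids 4 and Advertiser 5 bids 4.
Bid 9: wins, pays 5, utility 9 - 5 = 4.
Bid 7: wins, pays 4, utility 9 - 4 = 5.
So bidding 7 beats truth here (5 > 4).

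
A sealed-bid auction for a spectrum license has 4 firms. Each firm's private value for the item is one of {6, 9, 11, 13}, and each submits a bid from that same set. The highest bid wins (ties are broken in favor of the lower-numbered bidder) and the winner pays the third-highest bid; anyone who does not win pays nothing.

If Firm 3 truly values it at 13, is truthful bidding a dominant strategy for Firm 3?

Yes

Check each profile of the others' bids and compare truth against every alternative bid.
Others bid (6, 6, 13): truth gives 7, best alternative gives 0.
Others bid (6, 11, 6): truth gives 7, best alternative gives 0.
Others bid (11, 6, 6): truth gives 7, best alternative gives 0.
Others bid (6, 9, 13): truth gives 4, best alternative gives 0.
Others bid (6, 11, 9): truth gives 4, best alternative gives 0.
Others bid (9, 6, 13): truth gives 4, best alternative gives 0.
(Remaining 58 profiles checked similarly; truth is weakly best in each.)
In every case the truthful bid is at least as good as any alternative, so it is a dominant strategy.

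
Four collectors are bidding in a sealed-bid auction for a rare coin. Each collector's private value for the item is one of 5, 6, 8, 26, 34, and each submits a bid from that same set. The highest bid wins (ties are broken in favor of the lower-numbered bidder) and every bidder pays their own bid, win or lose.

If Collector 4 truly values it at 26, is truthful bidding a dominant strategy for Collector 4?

No

Consider the case where Collector 1 bids 5, Collector 2 bids 5 and Collector 3 bids 5.
Truthful bid 26: wins, pays 26, utility 26 - 26 = 0.
Bid 6 instead: wins, pays 6, utility 26 - 6 = 20.
Since 20 > 0, bidding 6 is strictly better here, so truthful bidding is not dominant.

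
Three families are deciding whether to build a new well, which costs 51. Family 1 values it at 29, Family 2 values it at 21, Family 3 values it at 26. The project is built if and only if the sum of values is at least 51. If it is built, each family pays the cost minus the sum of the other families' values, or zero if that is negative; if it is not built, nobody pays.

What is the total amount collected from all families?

5

Total value 76 ≥ cost 51, so it is built.
Family 1: others sum to 47; max(0, 51 - 47) = 4.
Family 2: others sum to 55; max(0, 51 - 55) = 0.
Family 3: others sum to 50; max(0, 51 - 50) = 1.
Total collected = 4 + 0 + 1 = 5.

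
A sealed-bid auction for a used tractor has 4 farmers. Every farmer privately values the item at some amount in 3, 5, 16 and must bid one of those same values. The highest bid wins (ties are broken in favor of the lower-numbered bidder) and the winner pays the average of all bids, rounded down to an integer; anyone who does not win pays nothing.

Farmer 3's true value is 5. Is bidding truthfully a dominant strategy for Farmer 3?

Check each profile of the others' bids and compare truth against every alternative bid.
Others bid (3, 3, 3): truth gives 2, best alternative gives 0.
Others bid (3, 3, 5): truth gives 1, best alternative gives 0.
Others bid (3, 3, 16): truth gives 0, best alternative gives 0.
Others bid (3, 5, 3): truth gives 0, best alternative gives 0.
Others bid (3, 5, 5): truth gives 0, best alternative gives 0.
Others bid (3, 5, 16): truth gives 0, best alternative gives 0.
(Remaining 21 profiles checked similarly; truth is weakly best in each.)
In every case the truthful bid is at least as good as any alternative, so it is a dominant strategy.

Yes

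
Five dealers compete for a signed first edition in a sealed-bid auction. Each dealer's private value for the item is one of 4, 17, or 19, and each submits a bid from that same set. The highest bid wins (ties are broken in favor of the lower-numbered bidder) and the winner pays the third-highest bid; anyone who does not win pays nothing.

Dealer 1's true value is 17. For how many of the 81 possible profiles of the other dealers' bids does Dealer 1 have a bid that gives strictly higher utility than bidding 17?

Others bid (4, 4, 4, 19): truth gives 0; bid 19 gives 13 > 0. Violating.
Others bid (4, 4, 19, 4): truth gives 0; bid 19 gives 13 > 0. Violating.
Others bid (4, 19, 4, 4): truth gives 0; bid 19 gives 13 > 0. Violating.
Others bid (19, 4, 4, 4): truth gives 0; bid 19 gives 13 > 0. Violating.
Others bid (4, 4, 4, 4): truth gives 13; no alternative beats it.
Others bid (4, 4, 4, 17): truth gives 13; no alternative beats it.
(Checking all 81 profiles: 4 have a profitable deviation, 77 do not.)

4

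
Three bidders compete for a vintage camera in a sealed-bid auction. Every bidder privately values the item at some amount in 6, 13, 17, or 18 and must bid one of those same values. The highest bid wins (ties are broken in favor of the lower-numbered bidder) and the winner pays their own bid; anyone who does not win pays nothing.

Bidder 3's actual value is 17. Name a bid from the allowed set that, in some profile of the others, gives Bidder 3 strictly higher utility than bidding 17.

Suppose Bidder 1 bids 6 and Bidder 2 bids 6.
Bid 17: wins, pays 17, utility 17 - 17 = 0.
Bid 13: wins, pays 13, utility 17 - 13 = 4.
So bidding 13 beats truth here (4 > 0).

13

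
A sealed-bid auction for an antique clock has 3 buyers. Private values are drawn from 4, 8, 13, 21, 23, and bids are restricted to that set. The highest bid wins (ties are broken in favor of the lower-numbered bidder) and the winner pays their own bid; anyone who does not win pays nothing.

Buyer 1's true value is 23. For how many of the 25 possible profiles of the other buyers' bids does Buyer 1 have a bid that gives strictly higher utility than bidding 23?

16

Others bid (4, 4): truth gives 0; bid 4 gives 19 > 0. Violating.
Others bid (4, 8): truth gives 0; bid 8 gives 15 > 0. Violating.
Others bid (4, 13): truth gives 0; bid 13 gives 10 > 0. Violating.
Others bid (4, 21): truth gives 0; bid 21 gives 2 > 0. Violating.
Others bid (4, 23): truth gives 0; no alternative beats it.
Others bid (8, 23): truth gives 0; no alternative beats it.
(Checking all 25 profiles: 16 have a profitable deviation, 9 do not.)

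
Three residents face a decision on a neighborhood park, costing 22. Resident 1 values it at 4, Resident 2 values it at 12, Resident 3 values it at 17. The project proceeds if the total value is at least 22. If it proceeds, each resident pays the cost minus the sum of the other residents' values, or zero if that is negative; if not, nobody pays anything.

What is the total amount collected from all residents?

Total value 33 ≥ cost 22, so it is built.
Resident 1: others sum to 29; max(0, 22 - 29) = 0.
Resident 2: others sum to 21; max(0, 22 - 21) = 1.
Resident 3: others sum to 16; max(0, 22 - 16) = 6.
Total collected = 0 + 1 + 6 = 7.

7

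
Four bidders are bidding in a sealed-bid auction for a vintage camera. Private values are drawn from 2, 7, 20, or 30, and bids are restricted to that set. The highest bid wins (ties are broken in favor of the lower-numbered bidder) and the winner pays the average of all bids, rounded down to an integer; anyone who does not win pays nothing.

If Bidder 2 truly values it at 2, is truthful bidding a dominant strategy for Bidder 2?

Check each profile of the others' bids and compare truth against every alternative bid.
Others bid (2, 7, 7): truth gives 0, best alternative gives -3.
Others bid (2, 2, 7): truth gives 0, best alternative gives -2.
Others bid (2, 7, 2): truth gives 0, best alternative gives -2.
Others bid (2, 2, 2): truth gives 0, best alternative gives -1.
Others bid (2, 2, 20): truth gives 0, best alternative gives 0.
Others bid (2, 2, 30): truth gives 0, best alternative gives 0.
(Remaining 58 profiles checked similarly; truth is weakly best in each.)
In every case the truthful bid is at least as good as any alternative, so it is a dominant strategy.

Yes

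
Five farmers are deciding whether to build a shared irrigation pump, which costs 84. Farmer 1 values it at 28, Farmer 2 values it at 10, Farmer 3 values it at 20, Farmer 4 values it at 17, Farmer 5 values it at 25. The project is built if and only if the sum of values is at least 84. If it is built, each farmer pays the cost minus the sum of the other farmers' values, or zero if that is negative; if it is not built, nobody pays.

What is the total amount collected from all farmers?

Total value 100 ≥ cost 84, so it is built.
Farmer 1: others sum to 72; max(0, 84 - 72) = 12.
Farmer 2: others sum to 90; max(0, 84 - 90) = 0.
Farmer 3: others sum to 80; max(0, 84 - 80) = 4.
Farmer 4: others sum to 83; max(0, 84 - 83) = 1.
Farmer 5: others sum to 75; max(0, 84 - 75) = 9.
Total collected = 12 + 0 + 4 + 1 + 9 = 26.

26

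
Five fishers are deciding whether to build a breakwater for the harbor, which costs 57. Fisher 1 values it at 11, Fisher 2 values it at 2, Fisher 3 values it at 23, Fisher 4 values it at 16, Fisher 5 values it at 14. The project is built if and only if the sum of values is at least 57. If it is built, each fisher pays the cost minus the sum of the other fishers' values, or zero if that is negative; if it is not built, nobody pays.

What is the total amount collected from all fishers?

Total value 66 ≥ cost 57, so it is built.
Fisher 1: others sum to 55; max(0, 57 - 55) = 2.
Fisher 2: others sum to 64; max(0, 57 - 64) = 0.
Fisher 3: others sum to 43; max(0, 57 - 43) = 14.
Fisher 4: others sum to 50; max(0, 57 - 50) = 7.
Fisher 5: others sum to 52; max(0, 57 - 52) = 5.
Total collected = 2 + 0 + 14 + 7 + 5 = 28.

28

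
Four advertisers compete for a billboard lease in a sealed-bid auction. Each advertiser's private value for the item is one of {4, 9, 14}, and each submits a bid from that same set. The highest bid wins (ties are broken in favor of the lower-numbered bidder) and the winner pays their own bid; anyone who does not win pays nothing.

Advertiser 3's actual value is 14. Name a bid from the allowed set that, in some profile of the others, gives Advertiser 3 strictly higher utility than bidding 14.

9

Suppose Advertiser 1 bids 4, Advertiser 2 bids 4 and Advertiser 4 bids 4.
Bid 14: wins, pays 14, utility 14 - 14 = 0.
Bid 9: wins, pays 9, utility 14 - 9 = 5.
So bidding 9 beats truth here (5 > 0).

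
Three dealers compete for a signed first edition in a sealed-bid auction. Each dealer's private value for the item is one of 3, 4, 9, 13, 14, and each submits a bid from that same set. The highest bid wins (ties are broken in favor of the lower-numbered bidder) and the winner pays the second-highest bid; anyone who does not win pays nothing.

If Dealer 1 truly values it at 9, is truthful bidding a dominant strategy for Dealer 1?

Check each profile of the others' bids and compare truth against every alternative bid.
Others bid (3, 3): truth gives 6, best alternative gives 6.
Others bid (3, 4): truth gives 5, best alternative gives 5.
Others bid (4, 3): truth gives 5, best alternative gives 5.
Others bid (4, 4): truth gives 5, best alternative gives 5.
Others bid (3, 9): truth gives 0, best alternative gives 0.
Others bid (3, 13): truth gives 0, best alternative gives 0.
(Remaining 19 profiles checked similarly; truth is weakly best in each.)
In every case the truthful bid is at least as good as any alternative, so it is a dominant strategy.

Yes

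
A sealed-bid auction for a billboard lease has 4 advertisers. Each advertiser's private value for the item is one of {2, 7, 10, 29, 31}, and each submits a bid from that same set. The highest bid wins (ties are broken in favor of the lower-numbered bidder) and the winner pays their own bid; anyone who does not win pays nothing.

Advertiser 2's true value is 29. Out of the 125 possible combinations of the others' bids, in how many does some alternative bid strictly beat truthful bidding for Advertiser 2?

Others bid (2, 2, 2): truth gives 0; bid 7 gives 22 > 0. Violating.
Others bid (2, 2, 7): truth gives 0; bid 7 gives 22 > 0. Violating.
Others bid (2, 2, 10): truth gives 0; bid 10 gives 19 > 0. Violating.
Others bid (2, 7, 2): truth gives 0; bid 7 gives 22 > 0. Violating.
Others bid (2, 2, 29): truth gives 0; no alternative beats it.
Others bid (2, 2, 31): truth gives 0; no alternative beats it.
(Checking all 125 profiles: 18 have a profitable deviation, 107 do not.)

18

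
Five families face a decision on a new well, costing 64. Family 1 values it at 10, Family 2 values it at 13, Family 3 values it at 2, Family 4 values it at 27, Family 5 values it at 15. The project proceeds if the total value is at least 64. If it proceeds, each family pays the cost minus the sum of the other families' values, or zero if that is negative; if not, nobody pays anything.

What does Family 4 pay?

Total value 67 ≥ cost 64, so the project is built.
The other families' values sum to 40.
Cost minus that sum is 64 - 40 = 24.

24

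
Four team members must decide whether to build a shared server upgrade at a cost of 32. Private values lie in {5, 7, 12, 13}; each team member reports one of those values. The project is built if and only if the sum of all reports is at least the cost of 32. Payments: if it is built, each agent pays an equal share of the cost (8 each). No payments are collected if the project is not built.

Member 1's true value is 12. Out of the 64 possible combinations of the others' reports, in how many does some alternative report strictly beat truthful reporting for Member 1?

Others report (5, 7, 7): truth gives 0; report 13 gives 4 > 0. Violating.
Others report (7, 5, 7): truth gives 0; report 13 gives 4 > 0. Violating.
Others report (7, 7, 5): truth gives 0; report 13 gives 4 > 0. Violating.
Others report (5, 5, 5): truth gives 0; no alternative beats it.
Others report (5, 5, 7): truth gives 0; no alternative beats it.
(Checking all 64 profiles: 3 have a profitable deviation, 61 do not.)

3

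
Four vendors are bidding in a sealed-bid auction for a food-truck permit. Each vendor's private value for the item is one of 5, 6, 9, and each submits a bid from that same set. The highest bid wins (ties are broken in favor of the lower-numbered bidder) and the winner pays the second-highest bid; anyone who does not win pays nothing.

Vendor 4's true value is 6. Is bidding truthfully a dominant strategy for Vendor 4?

Check each profile of the others' bids and compare truth against every alternative bid.
Others bid (5, 5, 5): truth gives 1, best alternative gives 1.
Others bid (5, 5, 6): truth gives 0, best alternative gives 0.
Others bid (5, 5, 9): truth gives 0, best alternative gives 0.
Others bid (5, 6, 5): truth gives 0, best alternative gives 0.
Others bid (5, 6, 6): truth gives 0, best alternative gives 0.
Others bid (5, 6, 9): truth gives 0, best alternative gives 0.
(Remaining 21 profiles checked similarly; truth is weakly best in each.)
In every case the truthful bid is at least as good as any alternative, so it is a dominant strategy.

Yes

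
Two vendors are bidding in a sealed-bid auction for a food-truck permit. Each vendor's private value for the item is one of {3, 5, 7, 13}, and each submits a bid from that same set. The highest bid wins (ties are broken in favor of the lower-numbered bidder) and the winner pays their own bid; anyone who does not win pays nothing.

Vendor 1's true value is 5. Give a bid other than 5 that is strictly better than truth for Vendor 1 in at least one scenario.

Suppose Vendor 2 bids 3.
Bid 5: wins, pays 5, utility 5 - 5 = 0.
Bid 3: wins, pays 3, utility 5 - 3 = 2.
So bidding 3 beats truth here (2 > 0).

3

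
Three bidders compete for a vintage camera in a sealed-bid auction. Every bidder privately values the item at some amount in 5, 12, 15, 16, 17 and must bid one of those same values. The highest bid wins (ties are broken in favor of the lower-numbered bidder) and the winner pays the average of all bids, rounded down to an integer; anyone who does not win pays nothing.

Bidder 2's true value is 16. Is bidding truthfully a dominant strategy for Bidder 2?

No

Consider the case where Bidder 1 bids 5 and Bidder 3 bids 5.
Truthful bid 16: wins, pays 8, utility 16 - 8 = 8.
Bid 12 instead: wins, pays 7, utility 16 - 7 = 9.
Since 9 > 8, bidding 12 is strictly better here, so truthful bidding is not dominant.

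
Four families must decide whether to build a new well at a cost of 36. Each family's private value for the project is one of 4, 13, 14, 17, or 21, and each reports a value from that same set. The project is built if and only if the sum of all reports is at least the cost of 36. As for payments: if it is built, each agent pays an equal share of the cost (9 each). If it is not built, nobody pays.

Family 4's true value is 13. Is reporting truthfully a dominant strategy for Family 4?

No

Consider the case where Family 1 reports 4, Family 2 reports 4 and Family 3 reports 13.
Truthful report 13: project not built, utility 0.
Report 17 instead: project built, pays 9, utility 13 - 9 = 4.
Since 4 > 0, reporting 17 is strictly better here, so truthful reporting is not dominant.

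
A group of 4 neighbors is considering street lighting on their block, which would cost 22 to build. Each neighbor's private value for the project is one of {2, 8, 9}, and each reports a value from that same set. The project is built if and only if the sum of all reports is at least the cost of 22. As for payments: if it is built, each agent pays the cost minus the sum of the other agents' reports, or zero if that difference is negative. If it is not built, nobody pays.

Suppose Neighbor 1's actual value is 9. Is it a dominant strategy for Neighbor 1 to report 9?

Yes

Check each profile of the others' reports and compare truth against every alternative report.
Others report (8, 8, 8): truth gives 9, best alternative gives 9.
Others report (8, 8, 9): truth gives 9, best alternative gives 9.
Others report (8, 9, 8): truth gives 9, best alternative gives 9.
Others report (8, 9, 9): truth gives 9, best alternative gives 9.
Others report (9, 8, 8): truth gives 9, best alternative gives 9.
Others report (9, 8, 9): truth gives 9, best alternative gives 9.
(Remaining 21 profiles checked similarly; truth is weakly best in each.)
In every case the truthful report is at least as good as any alternative, so it is a dominant strategy.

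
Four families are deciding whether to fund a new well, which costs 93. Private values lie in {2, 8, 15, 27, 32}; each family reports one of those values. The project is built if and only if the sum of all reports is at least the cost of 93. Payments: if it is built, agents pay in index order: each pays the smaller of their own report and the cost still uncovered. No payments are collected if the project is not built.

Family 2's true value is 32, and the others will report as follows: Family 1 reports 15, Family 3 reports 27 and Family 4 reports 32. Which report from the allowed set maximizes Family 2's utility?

Report 2: project not built, utility 0.
Report 8: project not built, utility 0.
Report 15: project not built, utility 0.
Report 27: project built, pays 27, utility 32 - 27 = 5.
Report 32: project built, pays 32, utility 32 - 32 = 0.
The best choice is 27 with utility 5.

27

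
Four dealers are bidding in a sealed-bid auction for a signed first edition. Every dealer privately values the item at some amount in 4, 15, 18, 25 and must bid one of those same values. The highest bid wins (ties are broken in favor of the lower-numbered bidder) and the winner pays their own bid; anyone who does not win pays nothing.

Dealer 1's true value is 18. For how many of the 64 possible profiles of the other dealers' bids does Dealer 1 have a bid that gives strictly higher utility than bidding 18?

Others bid (4, 4, 4): truth gives 0; bid 4 gives 14 > 0. Violating.
Others bid (4, 4, 15): truth gives 0; bid 15 gives 3 > 0. Violating.
Others bid (4, 15, 4): truth gives 0; bid 15 gives 3 > 0. Violating.
Others bid (4, 15, 15): truth gives 0; bid 15 gives 3 > 0. Violating.
Others bid (4, 4, 18): truth gives 0; no alternative beats it.
Others bid (4, 4, 25): truth gives 0; no alternative beats it.
(Checking all 64 profiles: 8 have a profitable deviation, 56 do not.)

8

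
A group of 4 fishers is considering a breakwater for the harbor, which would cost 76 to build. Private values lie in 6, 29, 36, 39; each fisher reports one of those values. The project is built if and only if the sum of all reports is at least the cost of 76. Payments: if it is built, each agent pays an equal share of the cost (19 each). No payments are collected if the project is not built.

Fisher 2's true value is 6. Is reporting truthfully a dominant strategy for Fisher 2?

Yes

Check each profile of the others' reports and compare truth against every alternative report.
Others report (6, 6, 36): truth gives 0, best alternative gives -13.
Others report (6, 6, 39): truth gives 0, best alternative gives -13.
Others report (6, 29, 29): truth gives 0, best alternative gives -13.
Others report (6, 36, 6): truth gives 0, best alternative gives -13.
Others report (6, 39, 6): truth gives 0, best alternative gives -13.
Others report (29, 6, 29): truth gives 0, best alternative gives -13.
(Remaining 58 profiles checked similarly; truth is weakly best in each.)
In every case the truthful report is at least as good as any alternative, so it is a dominant strategy.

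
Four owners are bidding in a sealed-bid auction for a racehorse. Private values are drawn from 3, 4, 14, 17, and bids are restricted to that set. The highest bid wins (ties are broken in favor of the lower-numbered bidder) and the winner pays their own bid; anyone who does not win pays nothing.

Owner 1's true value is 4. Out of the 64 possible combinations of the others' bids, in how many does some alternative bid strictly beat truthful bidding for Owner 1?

Others bid (3, 3, 3): truth gives 0; bid 3 gives 1 > 0. Violating.
Others bid (3, 3, 4): truth gives 0; no alternative beats it.
Others bid (3, 3, 14): truth gives 0; no alternative beats it.
(Checking all 64 profiles: 1 has a profitable deviation, 63 do not.)

1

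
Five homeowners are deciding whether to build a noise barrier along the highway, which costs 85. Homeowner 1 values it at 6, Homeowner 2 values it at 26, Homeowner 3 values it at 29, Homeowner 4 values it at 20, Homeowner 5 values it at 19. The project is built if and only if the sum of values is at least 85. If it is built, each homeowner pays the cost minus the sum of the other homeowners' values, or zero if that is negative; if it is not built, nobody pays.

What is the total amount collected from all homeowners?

Total value 100 ≥ cost 85, so it is built.
Homeowner 1: others sum to 94; max(0, 85 - 94) = 0.
Homeowner 2: others sum to 74; max(0, 85 - 74) = 11.
Homeowner 3: others sum to 71; max(0, 85 - 71) = 14.
Homeowner 4: others sum to 80; max(0, 85 - 80) = 5.
Homeowner 5: others sum to 81; max(0, 85 - 81) = 4.
Total collected = 0 + 11 + 14 + 5 + 4 = 34.

34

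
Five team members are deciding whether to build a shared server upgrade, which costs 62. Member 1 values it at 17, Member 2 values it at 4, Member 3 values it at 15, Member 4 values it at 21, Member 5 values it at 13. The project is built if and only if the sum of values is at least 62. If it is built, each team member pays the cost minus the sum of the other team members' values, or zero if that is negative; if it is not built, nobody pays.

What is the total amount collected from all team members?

34

Total value 70 ≥ cost 62, so it is built.
Member 1: others sum to 53; max(0, 62 - 53) = 9.
Member 2: others sum to 66; max(0, 62 - 66) = 0.
Member 3: others sum to 55; max(0, 62 - 55) = 7.
Member 4: others sum to 49; max(0, 62 - 49) = 13.
Member 5: others sum to 57; max(0, 62 - 57) = 5.
Total collected = 9 + 0 + 7 + 13 + 5 = 34.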